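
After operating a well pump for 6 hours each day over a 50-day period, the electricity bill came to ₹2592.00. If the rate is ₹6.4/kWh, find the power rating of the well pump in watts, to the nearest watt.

1350 W

Energy = ₹2592.00 ÷ ₹6.4/kWh = 405 kWh
Runtime = 6 h/day × 50 days = 300 h
Power = 405 kWh ÷ 300 h = 1.35 kW = 1350 W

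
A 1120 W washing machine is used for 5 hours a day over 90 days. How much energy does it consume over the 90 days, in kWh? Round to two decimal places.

Runtime = 5 h/day × 90 days = 450 h
Energy = 1.12 kW × 450 h = 504 kWh

504.00 kWh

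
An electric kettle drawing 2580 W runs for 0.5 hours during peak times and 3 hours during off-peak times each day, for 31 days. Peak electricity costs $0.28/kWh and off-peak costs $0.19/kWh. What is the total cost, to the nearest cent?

$56.79

Peak energy = 2.58 kW × 0.5 h × 31 = 39.99 kWh
Off-peak energy = 2.58 kW × 3 h × 31 = 239.94 kWh
Cost = 39.99 × $0.28 + 239.94 × $0.19 = $11.1972 + $45.5886 = $56.79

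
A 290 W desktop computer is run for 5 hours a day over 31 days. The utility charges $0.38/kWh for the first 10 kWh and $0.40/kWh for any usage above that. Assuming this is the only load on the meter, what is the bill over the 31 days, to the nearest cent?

Runtime = 5 h/day × 31 days = 155 h
Energy = 0.29 kW × 155 h = 44.95 kWh
Tier 1 (0–10 kWh): 10 × $0.38 = $3.8
Above 10 kWh: 34.95 × $0.40 = $13.98
Bill = $17.78

$17.78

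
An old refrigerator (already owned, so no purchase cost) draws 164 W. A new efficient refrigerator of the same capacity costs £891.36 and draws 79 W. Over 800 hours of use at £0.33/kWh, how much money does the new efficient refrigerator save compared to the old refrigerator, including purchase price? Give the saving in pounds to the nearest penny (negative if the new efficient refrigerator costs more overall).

old refrigerator: £0.00 + (164/1000) kW × 800 h × £0.33 = £0.00 + £43.296 = £43.296
new efficient refrigerator: £891.36 + (79/1000) kW × 800 h × £0.33 = £891.36 + £20.856 = £912.216
Saving = £43.296 − £912.216 = −£868.92

-£868.92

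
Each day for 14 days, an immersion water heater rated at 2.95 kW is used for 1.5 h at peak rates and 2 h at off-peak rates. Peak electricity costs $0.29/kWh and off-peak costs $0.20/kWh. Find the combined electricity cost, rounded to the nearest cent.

$34.49

Peak energy = 2.95 kW × 1.5 h × 14 = 61.95 kWh
Off-peak energy = 2.95 kW × 2 h × 14 = 82.6 kWh
Cost = 61.95 × $0.29 + 82.6 × $0.20 = $17.9655 + $16.52 = $34.49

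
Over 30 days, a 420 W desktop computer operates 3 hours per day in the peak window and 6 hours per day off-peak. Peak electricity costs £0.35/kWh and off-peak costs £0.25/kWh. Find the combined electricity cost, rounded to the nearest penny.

Peak energy = 0.42 kW × 3 h × 30 = 37.8 kWh
Off-peak energy = 0.42 kW × 6 h × 30 = 75.6 kWh
Cost = 37.8 × £0.35 + 75.6 × £0.25 = £13.23 + £18.9 = £32.13

£32.13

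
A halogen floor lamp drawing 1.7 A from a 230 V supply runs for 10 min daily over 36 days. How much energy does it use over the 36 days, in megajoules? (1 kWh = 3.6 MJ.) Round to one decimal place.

Power = 1.7 A × 230 V = 391 W = 0.391 kW
Runtime = 10 min × 36 = 360 min = 6 h
Energy = 0.391 kW × 6 h = 2.346 kWh
= 2.346 × 3.6 MJ = 8.4 MJ

8.4 MJ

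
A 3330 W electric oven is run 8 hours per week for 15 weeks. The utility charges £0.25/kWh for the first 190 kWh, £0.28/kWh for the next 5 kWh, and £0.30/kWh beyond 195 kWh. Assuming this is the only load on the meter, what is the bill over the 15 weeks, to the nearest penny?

£110.28

Runtime = 8 h/week × 15 weeks = 120 h
Energy = 3.33 kW × 120 h = 399.6 kWh
Tier 1 (0–190 kWh): 190 × £0.25 = £47.5
Tier 2 (190–195 kWh): 5 × £0.28 = £1.4
Above 195 kWh: 204.6 × £0.30 = £61.38
Bill = £110.28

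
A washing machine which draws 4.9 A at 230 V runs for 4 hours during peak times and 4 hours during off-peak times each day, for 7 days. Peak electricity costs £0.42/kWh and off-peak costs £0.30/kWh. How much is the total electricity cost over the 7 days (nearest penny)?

Power = 4.9 A × 230 V = 1127 W = 1.127 kW
Peak energy = 1.127 kW × 4 h × 7 = 31.556 kWh
Off-peak energy = 1.127 kW × 4 h × 7 = 31.556 kWh
Cost = 31.556 × £0.42 + 31.556 × £0.30 = £13.25352 + £9.4668 = £22.72

£22.72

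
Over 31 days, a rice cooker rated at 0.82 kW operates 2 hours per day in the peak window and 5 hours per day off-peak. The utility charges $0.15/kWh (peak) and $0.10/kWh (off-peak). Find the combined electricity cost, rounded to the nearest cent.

Peak energy = 0.82 kW × 2 h × 31 = 50.84 kWh
Off-peak energy = 0.82 kW × 5 h × 31 = 127.1 kWh
Cost = 50.84 × $0.15 + 127.1 × $0.10 = $7.626 + $12.71 = $20.34

$20.34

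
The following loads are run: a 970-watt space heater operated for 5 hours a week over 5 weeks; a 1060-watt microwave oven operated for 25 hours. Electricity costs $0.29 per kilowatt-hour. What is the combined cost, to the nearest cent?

$14.72

space heater: Runtime = 5 h/week × 5 weeks = 25 h
space heater: 0.97 kW × 25 h = 24.25 kWh
microwave oven: 1.06 kW × 25 h = 26.5 kWh
Total energy = 50.75 kWh
Cost = 50.75 × $0.29 = $14.72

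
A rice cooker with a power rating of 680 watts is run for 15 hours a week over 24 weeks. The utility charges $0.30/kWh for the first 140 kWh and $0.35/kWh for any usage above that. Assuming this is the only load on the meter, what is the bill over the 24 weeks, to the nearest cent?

$78.68

Runtime = 15 h/week × 24 weeks = 360 h
Energy = 0.68 kW × 360 h = 244.8 kWh
Tier 1 (0–140 kWh): 140 × $0.30 = $42
Above 140 kWh: 104.8 × $0.35 = $36.68
Bill = $78.68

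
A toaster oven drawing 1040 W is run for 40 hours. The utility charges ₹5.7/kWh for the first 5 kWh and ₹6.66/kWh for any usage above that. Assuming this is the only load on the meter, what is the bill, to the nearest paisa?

Energy = 1.04 kW × 40 h = 41.6 kWh
Tier 1 (0–5 kWh): 5 × ₹5.7 = ₹28.5
Above 5 kWh: 36.6 × ₹6.66 = ₹243.756
Bill = ₹272.26

₹272.26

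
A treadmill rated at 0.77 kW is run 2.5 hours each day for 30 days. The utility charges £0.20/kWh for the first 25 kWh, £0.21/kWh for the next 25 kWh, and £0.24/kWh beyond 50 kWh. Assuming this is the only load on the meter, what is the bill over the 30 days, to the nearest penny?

£12.11

Runtime = 2.5 h/day × 30 days = 75 h
Energy = 0.77 kW × 75 h = 57.75 kWh
Tier 1 (0–25 kWh): 25 × £0.20 = £5
Tier 2 (25–50 kWh): 25 × £0.21 = £5.25
Above 50 kWh: 7.75 × £0.24 = £1.86
Bill = £12.11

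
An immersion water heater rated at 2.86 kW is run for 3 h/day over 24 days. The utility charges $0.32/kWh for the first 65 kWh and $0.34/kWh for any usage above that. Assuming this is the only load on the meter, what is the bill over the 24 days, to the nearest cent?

$68.71

Runtime = 3 h/day × 24 days = 72 h
Energy = 2.86 kW × 72 h = 205.92 kWh
Tier 1 (0–65 kWh): 65 × $0.32 = $20.8
Above 65 kWh: 140.92 × $0.34 = $47.9128
Bill = $68.71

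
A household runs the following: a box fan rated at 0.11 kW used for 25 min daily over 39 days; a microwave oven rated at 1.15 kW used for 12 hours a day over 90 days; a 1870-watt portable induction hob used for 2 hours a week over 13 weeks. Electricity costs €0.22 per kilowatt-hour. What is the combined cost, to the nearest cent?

box fan: Runtime = 25 min × 39 = 975 min = 16.25 h
box fan: 0.11 kW × 16.25 h = 1.7875 kWh
microwave oven: Runtime = 12 h/day × 90 days = 1080 h
microwave oven: 1.15 kW × 1080 h = 1242 kWh
portable induction hob: Runtime = 2 h/week × 13 weeks = 26 h
portable induction hob: 1.87 kW × 26 h = 48.62 kWh
Total energy = 1292.4075 kWh
Cost = 1292.4075 × €0.22 = €284.33

€284.33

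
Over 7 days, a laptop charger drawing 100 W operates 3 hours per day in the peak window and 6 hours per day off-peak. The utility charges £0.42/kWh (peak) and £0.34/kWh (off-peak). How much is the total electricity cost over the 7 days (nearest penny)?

Peak energy = 0.1 kW × 3 h × 7 = 2.1 kWh
Off-peak energy = 0.1 kW × 6 h × 7 = 4.2 kWh
Cost = 2.1 × £0.42 + 4.2 × £0.34 = £0.882 + £1.428 = £2.31

£2.31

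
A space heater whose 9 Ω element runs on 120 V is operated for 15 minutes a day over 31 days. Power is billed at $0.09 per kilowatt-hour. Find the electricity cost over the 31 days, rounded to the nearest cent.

$1.12

Power = V²/R = 120²/9 = 1600 W = 1.6 kW
Runtime = 15 min × 31 = 465 min = 7.75 h
Energy = 1.6 kW × 7.75 h = 12.4 kWh
Cost = 12.4 kWh × $0.09/kWh = $1.12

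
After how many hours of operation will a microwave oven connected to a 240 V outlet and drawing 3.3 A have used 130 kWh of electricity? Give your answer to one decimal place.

164.1 h

Power = 3.3 A × 240 V = 792 W = 0.792 kW
Hours = 130 kWh ÷ 0.792 kW = 164.1 h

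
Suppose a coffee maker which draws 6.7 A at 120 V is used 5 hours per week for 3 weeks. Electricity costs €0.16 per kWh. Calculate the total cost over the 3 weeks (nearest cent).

€1.93

Power = 6.7 A × 120 V = 804 W = 0.804 kW
Runtime = 5 h/week × 3 weeks = 15 h
Energy = 0.804 kW × 15 h = 12.06 kWh
Cost = 12.06 kWh × €0.16/kWh = €1.93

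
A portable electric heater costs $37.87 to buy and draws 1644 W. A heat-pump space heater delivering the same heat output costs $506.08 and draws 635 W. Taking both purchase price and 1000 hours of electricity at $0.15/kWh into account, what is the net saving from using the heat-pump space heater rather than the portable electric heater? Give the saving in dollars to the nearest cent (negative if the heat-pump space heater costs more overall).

portable electric heater: $37.87 + (1644/1000) kW × 1000 h × $0.15 = $37.87 + $246.6 = $284.47
heat-pump space heater: $506.08 + (635/1000) kW × 1000 h × $0.15 = $506.08 + $95.25 = $601.33
Saving = $284.47 − $601.33 = −$316.86

-$316.86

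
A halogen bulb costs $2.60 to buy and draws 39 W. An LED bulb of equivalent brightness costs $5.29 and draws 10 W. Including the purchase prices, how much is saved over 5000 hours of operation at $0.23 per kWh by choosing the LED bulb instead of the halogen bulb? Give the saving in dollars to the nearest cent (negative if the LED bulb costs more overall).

halogen bulb: $2.60 + (39/1000) kW × 5000 h × $0.23 = $2.60 + $44.85 = $47.45
LED bulb: $5.29 + (10/1000) kW × 5000 h × $0.23 = $5.29 + $11.5 = $16.79
Saving = $47.45 − $16.79 = $30.66

$30.66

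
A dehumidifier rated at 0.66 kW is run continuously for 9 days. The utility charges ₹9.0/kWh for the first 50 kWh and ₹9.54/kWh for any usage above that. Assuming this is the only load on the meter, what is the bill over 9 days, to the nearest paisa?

Runtime = 24 h × 9 = 216 h
Energy = 0.66 kW × 216 h = 142.56 kWh
Tier 1 (0–50 kWh): 50 × ₹9.0 = ₹450
Above 50 kWh: 92.56 × ₹9.54 = ₹883.0224
Bill = ₹1333.02

₹1333.02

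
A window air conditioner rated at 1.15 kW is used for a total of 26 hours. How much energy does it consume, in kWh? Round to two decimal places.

29.90 kWh

Energy = 1.15 kW × 26 h = 29.9 kWh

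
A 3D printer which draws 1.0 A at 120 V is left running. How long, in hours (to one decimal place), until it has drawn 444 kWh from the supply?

3700.0 h

Power = 1.0 A × 120 V = 120 W = 0.12 kW
Hours = 444 kWh ÷ 0.12 kW = 3700.0 h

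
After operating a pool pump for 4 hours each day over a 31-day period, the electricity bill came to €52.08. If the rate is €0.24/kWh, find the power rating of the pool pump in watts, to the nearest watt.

Energy = €52.08 ÷ €0.24/kWh = 217 kWh
Runtime = 4 h/day × 31 days = 124 h
Power = 217 kWh ÷ 124 h = 1.75 kW = 1750 W

1750 W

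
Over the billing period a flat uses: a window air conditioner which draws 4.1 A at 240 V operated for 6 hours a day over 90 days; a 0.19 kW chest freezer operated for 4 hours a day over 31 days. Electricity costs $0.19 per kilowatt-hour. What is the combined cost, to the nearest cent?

$105.43

window air conditioner: Power = 4.1 A × 240 V = 984 W = 0.984 kW
window air conditioner: Runtime = 6 h/day × 90 days = 540 h
window air conditioner: 0.984 kW × 540 h = 531.36 kWh
chest freezer: Runtime = 4 h/day × 31 days = 124 h
chest freezer: 0.19 kW × 124 h = 23.56 kWh
Total energy = 554.92 kWh
Cost = 554.92 × $0.19 = $105.43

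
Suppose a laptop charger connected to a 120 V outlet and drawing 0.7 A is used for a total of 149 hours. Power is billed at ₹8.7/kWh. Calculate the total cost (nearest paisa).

Power = 0.7 A × 120 V = 84 W = 0.084 kW
Energy = 0.084 kW × 149 h = 12.516 kWh
Cost = 12.516 kWh × ₹8.7/kWh = ₹108.89

₹108.89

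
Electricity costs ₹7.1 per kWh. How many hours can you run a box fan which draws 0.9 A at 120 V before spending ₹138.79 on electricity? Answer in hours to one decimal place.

Power = 0.9 A × 120 V = 108 W = 0.108 kW
Energy available = ₹138.79 ÷ ₹7.1/kWh = 19.5479 kWh
Hours = 19.5479 kWh ÷ 0.108 kW = 181.0 h

181.0 h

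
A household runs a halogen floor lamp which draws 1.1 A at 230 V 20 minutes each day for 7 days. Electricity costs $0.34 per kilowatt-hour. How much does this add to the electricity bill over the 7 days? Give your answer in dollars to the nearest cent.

$0.20

Power = 1.1 A × 230 V = 253 W = 0.253 kW
Runtime = 20 min × 7 = 140 min = 2.333333… h
Energy = 0.253 kW × 2.333333… h = 0.590333… kWh
Cost = 0.590333… kWh × $0.34/kWh = $0.20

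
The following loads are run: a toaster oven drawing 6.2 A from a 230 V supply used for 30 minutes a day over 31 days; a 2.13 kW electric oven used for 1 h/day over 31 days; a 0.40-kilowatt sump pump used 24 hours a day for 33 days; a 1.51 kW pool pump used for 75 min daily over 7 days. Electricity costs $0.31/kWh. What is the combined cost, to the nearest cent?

toaster oven: Power = 6.2 A × 230 V = 1426 W = 1.426 kW
toaster oven: Runtime = 30 min × 31 = 930 min = 15.5 h
toaster oven: 1.426 kW × 15.5 h = 22.103 kWh
electric oven: Runtime = 1 h/day × 31 days = 31 h
electric oven: 2.13 kW × 31 h = 66.03 kWh
sump pump: Runtime = 24 h × 33 = 792 h
sump pump: 0.4 kW × 792 h = 316.8 kWh
pool pump: Runtime = 75 min × 7 = 525 min = 8.75 h
pool pump: 1.51 kW × 8.75 h = 13.2125 kWh
Total energy = 418.1455 kWh
Cost = 418.1455 × $0.31 = $129.63

$129.63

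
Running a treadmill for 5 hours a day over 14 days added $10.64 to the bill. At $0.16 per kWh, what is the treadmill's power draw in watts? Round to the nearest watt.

950 W

Energy = $10.64 ÷ $0.16/kWh = 66.5 kWh
Runtime = 5 h/day × 14 days = 70 h
Power = 66.5 kWh ÷ 70 h = 0.95 kW = 950 W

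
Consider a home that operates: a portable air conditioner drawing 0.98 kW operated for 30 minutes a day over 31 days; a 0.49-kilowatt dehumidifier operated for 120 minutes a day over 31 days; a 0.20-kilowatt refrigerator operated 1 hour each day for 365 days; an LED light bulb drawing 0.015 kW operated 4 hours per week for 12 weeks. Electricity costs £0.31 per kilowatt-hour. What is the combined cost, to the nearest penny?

portable air conditioner: Runtime = 30 min × 31 = 930 min = 15.5 h
portable air conditioner: 0.98 kW × 15.5 h = 15.19 kWh
dehumidifier: Runtime = 120 min × 31 = 3720 min = 62 h
dehumidifier: 0.49 kW × 62 h = 30.38 kWh
refrigerator: Runtime = 1 h/day × 365 days = 365 h
refrigerator: 0.2 kW × 365 h = 73 kWh
LED light bulb: Runtime = 4 h/week × 12 weeks = 48 h
LED light bulb: 0.015 kW × 48 h = 0.72 kWh
Total energy = 119.29 kWh
Cost = 119.29 × £0.31 = £36.98

£36.98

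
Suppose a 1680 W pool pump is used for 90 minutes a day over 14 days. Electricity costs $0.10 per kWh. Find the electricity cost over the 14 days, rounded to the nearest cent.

Runtime = 90 min × 14 = 1260 min = 21 h
Energy = 1.68 kW × 21 h = 35.28 kWh
Cost = 35.28 kWh × $0.10/kWh = $3.53

$3.53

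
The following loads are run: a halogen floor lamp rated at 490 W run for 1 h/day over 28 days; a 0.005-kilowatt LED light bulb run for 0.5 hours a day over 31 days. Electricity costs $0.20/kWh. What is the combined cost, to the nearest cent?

$2.76

halogen floor lamp: Runtime = 1 h/day × 28 days = 28 h
halogen floor lamp: 0.49 kW × 28 h = 13.72 kWh
LED light bulb: Runtime = 0.5 h/day × 31 days = 15.5 h
LED light bulb: 0.005 kW × 15.5 h = 0.0775 kWh
Total energy = 13.7975 kWh
Cost = 13.7975 × $0.20 = $2.76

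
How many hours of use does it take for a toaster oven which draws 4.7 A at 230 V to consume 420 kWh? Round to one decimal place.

Power = 4.7 A × 230 V = 1081 W = 1.081 kW
Hours = 420 kWh ÷ 1.081 kW = 388.5 h

388.5 h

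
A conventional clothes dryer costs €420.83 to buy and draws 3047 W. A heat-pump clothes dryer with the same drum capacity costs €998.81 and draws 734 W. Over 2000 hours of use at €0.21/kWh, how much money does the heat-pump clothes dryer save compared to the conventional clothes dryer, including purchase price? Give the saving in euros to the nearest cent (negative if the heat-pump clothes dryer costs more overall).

conventional clothes dryer: €420.83 + (3047/1000) kW × 2000 h × €0.21 = €420.83 + €1279.74 = €1700.57
heat-pump clothes dryer: €998.81 + (734/1000) kW × 2000 h × €0.21 = €998.81 + €308.28 = €1307.09
Saving = €1700.57 − €1307.09 = €393.48

€393.48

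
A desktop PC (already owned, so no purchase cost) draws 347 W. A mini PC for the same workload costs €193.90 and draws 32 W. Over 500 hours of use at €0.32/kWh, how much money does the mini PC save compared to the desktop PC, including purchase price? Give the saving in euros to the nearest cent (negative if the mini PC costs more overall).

desktop PC: €0.00 + (347/1000) kW × 500 h × €0.32 = €0.00 + €55.52 = €55.52
mini PC: €193.90 + (32/1000) kW × 500 h × €0.32 = €193.90 + €5.12 = €199.02
Saving = €55.52 − €199.02 = −€143.5

-€143.50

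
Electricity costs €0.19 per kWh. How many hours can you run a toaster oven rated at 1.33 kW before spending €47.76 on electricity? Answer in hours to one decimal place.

Energy available = €47.76 ÷ €0.19/kWh = 251.3684 kWh
Hours = 251.3684 kWh ÷ 1.33 kW = 189.0 h

189.0 h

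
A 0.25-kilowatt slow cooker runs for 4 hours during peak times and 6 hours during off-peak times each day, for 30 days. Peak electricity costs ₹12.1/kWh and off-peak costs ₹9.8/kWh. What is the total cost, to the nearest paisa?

₹804.00

Peak energy = 0.25 kW × 4 h × 30 = 30 kWh
Off-peak energy = 0.25 kW × 6 h × 30 = 45 kWh
Cost = 30 × ₹12.1 + 45 × ₹9.8 = ₹363 + ₹441 = ₹804.00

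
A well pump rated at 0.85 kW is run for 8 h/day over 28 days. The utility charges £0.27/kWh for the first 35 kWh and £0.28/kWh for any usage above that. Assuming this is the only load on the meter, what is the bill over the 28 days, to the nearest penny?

Runtime = 8 h/day × 28 days = 224 h
Energy = 0.85 kW × 224 h = 190.4 kWh
Tier 1 (0–35 kWh): 35 × £0.27 = £9.45
Above 35 kWh: 155.4 × £0.28 = £43.512
Bill = £52.96

£52.96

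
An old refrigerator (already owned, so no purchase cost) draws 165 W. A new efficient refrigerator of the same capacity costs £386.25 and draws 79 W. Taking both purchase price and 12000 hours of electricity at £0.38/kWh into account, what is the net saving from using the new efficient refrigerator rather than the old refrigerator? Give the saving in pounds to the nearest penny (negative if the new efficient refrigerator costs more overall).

old refrigerator: £0.00 + (165/1000) kW × 12000 h × £0.38 = £0.00 + £752.4 = £752.4
new efficient refrigerator: £386.25 + (79/1000) kW × 12000 h × £0.38 = £386.25 + £360.24 = £746.49
Saving = £752.4 − £746.49 = £5.91

£5.91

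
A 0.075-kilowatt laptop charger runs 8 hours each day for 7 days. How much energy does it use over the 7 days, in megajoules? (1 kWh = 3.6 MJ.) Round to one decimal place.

Runtime = 8 h/day × 7 days = 56 h
Energy = 0.075 kW × 56 h = 4.2 kWh
= 4.2 × 3.6 MJ = 15.1 MJ

15.1 MJ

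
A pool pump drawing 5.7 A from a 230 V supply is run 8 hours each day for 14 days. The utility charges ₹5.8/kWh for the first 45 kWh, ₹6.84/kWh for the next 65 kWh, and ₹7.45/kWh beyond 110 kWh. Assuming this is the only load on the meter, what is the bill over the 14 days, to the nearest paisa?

₹980.00

Power = 5.7 A × 230 V = 1311 W = 1.311 kW
Runtime = 8 h/day × 14 days = 112 h
Energy = 1.311 kW × 112 h = 146.832 kWh
Tier 1 (0–45 kWh): 45 × ₹5.8 = ₹261
Tier 2 (45–110 kWh): 65 × ₹6.84 = ₹444.6
Above 110 kWh: 36.832 × ₹7.45 = ₹274.3984
Bill = ₹980.00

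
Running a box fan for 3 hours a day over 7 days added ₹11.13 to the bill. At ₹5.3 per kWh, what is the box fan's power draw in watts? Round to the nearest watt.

100 W

Energy = ₹11.13 ÷ ₹5.3/kWh = 2.1 kWh
Runtime = 3 h/day × 7 days = 21 h
Power = 2.1 kWh ÷ 21 h = 0.1 kW = 100 W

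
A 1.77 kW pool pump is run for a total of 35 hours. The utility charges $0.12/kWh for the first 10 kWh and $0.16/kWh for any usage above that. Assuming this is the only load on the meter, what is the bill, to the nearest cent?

$9.51

Energy = 1.77 kW × 35 h = 61.95 kWh
Tier 1 (0–10 kWh): 10 × $0.12 = $1.2
Above 10 kWh: 51.95 × $0.16 = $8.312
Bill = $9.51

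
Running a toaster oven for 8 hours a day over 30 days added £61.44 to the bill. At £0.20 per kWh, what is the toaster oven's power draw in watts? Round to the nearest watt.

Energy = £61.44 ÷ £0.20/kWh = 307.2 kWh
Runtime = 8 h/day × 30 days = 240 h
Power = 307.2 kWh ÷ 240 h = 1.28 kW = 1280 W

1280 W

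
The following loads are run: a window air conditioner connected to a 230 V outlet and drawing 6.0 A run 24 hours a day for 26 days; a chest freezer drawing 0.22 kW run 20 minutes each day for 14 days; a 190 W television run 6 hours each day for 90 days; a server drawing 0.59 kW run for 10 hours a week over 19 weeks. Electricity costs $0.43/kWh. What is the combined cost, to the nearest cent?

$463.04

window air conditioner: Power = 6.0 A × 230 V = 1380 W = 1.38 kW
window air conditioner: Runtime = 24 h × 26 = 624 h
window air conditioner: 1.38 kW × 624 h = 861.12 kWh
chest freezer: Runtime = 20 min × 14 = 280 min = 4.666666… h
chest freezer: 0.22 kW × 4.666666… h = 1.026666… kWh
television: Runtime = 6 h/day × 90 days = 540 h
television: 0.19 kW × 540 h = 102.6 kWh
server: Runtime = 10 h/week × 19 weeks = 190 h
server: 0.59 kW × 190 h = 112.1 kWh
Total energy = 1076.846666… kWh
Cost = 1076.846666… × $0.43 = $463.04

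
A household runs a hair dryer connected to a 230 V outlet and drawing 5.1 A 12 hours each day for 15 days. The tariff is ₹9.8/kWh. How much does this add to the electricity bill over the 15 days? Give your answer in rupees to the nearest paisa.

Power = 5.1 A × 230 V = 1173 W = 1.173 kW
Runtime = 12 h/day × 15 days = 180 h
Energy = 1.173 kW × 180 h = 211.14 kWh
Cost = 211.14 kWh × ₹9.8/kWh = ₹2069.17

₹2069.17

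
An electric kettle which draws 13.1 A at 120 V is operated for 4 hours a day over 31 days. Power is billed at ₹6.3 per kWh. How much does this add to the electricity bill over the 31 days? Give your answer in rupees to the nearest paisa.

Power = 13.1 A × 120 V = 1572 W = 1.572 kW
Runtime = 4 h/day × 31 days = 124 h
Energy = 1.572 kW × 124 h = 194.928 kWh
Cost = 194.928 kWh × ₹6.3/kWh = ₹1228.05

₹1228.05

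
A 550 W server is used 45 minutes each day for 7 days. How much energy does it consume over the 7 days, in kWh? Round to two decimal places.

2.89 kWh

Runtime = 45 min × 7 = 315 min = 5.25 h
Energy = 0.55 kW × 5.25 h = 2.8875 kWh ≈ 2.89 kWh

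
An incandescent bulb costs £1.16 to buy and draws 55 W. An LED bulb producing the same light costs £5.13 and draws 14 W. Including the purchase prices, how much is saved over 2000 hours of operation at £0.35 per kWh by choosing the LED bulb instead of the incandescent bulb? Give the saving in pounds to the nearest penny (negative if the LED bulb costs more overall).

£24.73

incandescent bulb: £1.16 + (55/1000) kW × 2000 h × £0.35 = £1.16 + £38.5 = £39.66
LED bulb: £5.13 + (14/1000) kW × 2000 h × £0.35 = £5.13 + £9.8 = £14.93
Saving = £39.66 − £14.93 = £24.73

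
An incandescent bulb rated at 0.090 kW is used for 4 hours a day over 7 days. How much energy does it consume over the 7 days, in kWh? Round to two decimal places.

2.52 kWh

Runtime = 4 h/day × 7 days = 28 h
Energy = 0.09 kW × 28 h = 2.52 kWh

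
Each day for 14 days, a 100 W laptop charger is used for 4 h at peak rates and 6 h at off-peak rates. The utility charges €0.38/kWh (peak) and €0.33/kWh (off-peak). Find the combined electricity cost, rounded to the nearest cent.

Peak energy = 0.1 kW × 4 h × 14 = 5.6 kWh
Off-peak energy = 0.1 kW × 6 h × 14 = 8.4 kWh
Cost = 5.6 × €0.38 + 8.4 × €0.33 = €2.128 + €2.772 = €4.90

€4.90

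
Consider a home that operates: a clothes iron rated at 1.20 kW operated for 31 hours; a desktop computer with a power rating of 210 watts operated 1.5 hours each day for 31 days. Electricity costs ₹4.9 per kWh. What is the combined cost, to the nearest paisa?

clothes iron: 1.2 kW × 31 h = 37.2 kWh
desktop computer: Runtime = 1.5 h/day × 31 days = 46.5 h
desktop computer: 0.21 kW × 46.5 h = 9.765 kWh
Total energy = 46.965 kWh
Cost = 46.965 × ₹4.9 = ₹230.13

₹230.13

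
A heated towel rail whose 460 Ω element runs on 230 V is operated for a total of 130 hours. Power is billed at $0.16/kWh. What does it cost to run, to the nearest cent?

Power = V²/R = 230²/460 = 115 W = 0.115 kW
Energy = 0.115 kW × 130 h = 14.95 kWh
Cost = 14.95 kWh × $0.16/kWh = $2.39

$2.39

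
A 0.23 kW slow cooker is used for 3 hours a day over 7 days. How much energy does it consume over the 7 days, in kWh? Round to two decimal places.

Runtime = 3 h/day × 7 days = 21 h
Energy = 0.23 kW × 21 h = 4.83 kWh

4.83 kWh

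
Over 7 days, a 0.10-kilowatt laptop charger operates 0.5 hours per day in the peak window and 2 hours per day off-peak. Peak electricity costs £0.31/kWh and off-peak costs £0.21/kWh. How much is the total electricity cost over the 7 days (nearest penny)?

£0.40

Peak energy = 0.1 kW × 0.5 h × 7 = 0.35 kWh
Off-peak energy = 0.1 kW × 2 h × 7 = 1.4 kWh
Cost = 0.35 × £0.31 + 1.4 × £0.21 = £0.1085 + £0.294 = £0.40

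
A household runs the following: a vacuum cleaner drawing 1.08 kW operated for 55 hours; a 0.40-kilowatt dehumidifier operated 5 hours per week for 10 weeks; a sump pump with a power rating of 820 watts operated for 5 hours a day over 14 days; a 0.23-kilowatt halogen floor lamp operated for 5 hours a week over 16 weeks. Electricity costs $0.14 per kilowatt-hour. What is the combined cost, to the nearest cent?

vacuum cleaner: 1.08 kW × 55 h = 59.4 kWh
dehumidifier: Runtime = 5 h/week × 10 weeks = 50 h
dehumidifier: 0.4 kW × 50 h = 20 kWh
sump pump: Runtime = 5 h/day × 14 days = 70 h
sump pump: 0.82 kW × 70 h = 57.4 kWh
halogen floor lamp: Runtime = 5 h/week × 16 weeks = 80 h
halogen floor lamp: 0.23 kW × 80 h = 18.4 kWh
Total energy = 155.2 kWh
Cost = 155.2 × $0.14 = $21.73

$21.73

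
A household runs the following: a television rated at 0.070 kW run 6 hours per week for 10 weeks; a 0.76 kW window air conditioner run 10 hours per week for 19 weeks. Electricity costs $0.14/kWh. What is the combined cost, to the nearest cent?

$20.80

television: Runtime = 6 h/week × 10 weeks = 60 h
television: 0.07 kW × 60 h = 4.2 kWh
window air conditioner: Runtime = 10 h/week × 19 weeks = 190 h
window air conditioner: 0.76 kW × 190 h = 144.4 kWh
Total energy = 148.6 kWh
Cost = 148.6 × $0.14 = $20.80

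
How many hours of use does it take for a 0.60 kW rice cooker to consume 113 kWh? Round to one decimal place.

Hours = 113 kWh ÷ 0.6 kW = 188.3 h

188.3 h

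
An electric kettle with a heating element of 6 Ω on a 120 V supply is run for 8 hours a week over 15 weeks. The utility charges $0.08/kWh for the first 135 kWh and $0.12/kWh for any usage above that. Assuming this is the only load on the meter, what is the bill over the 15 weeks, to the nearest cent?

$29.16

Power = V²/R = 120²/6 = 2400 W = 2.4 kW
Runtime = 8 h/week × 15 weeks = 120 h
Energy = 2.4 kW × 120 h = 288 kWh
Tier 1 (0–135 kWh): 135 × $0.08 = $10.8
Above 135 kWh: 153 × $0.12 = $18.36
Bill = $29.16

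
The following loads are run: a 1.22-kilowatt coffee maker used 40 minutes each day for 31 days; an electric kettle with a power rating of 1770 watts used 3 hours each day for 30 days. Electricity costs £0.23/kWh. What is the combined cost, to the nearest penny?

£42.44

coffee maker: Runtime = 40 min × 31 = 1240 min = 20.666666… h
coffee maker: 1.22 kW × 20.666666… h = 25.213333… kWh
electric kettle: Runtime = 3 h/day × 30 days = 90 h
electric kettle: 1.77 kW × 90 h = 159.3 kWh
Total energy = 184.513333… kWh
Cost = 184.513333… × £0.23 = £42.44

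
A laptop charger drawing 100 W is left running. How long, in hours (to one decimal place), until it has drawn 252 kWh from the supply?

2520.0 h

Hours = 252 kWh ÷ 0.1 kW = 2520.0 h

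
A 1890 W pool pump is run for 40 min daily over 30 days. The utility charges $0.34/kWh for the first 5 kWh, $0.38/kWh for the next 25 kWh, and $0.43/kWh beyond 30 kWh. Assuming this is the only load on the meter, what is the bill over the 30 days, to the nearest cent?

$14.55

Runtime = 40 min × 30 = 1200 min = 20 h
Energy = 1.89 kW × 20 h = 37.8 kWh
Tier 1 (0–5 kWh): 5 × $0.34 = $1.7
Tier 2 (5–30 kWh): 25 × $0.38 = $9.5
Above 30 kWh: 7.8 × $0.43 = $3.354
Bill = $14.55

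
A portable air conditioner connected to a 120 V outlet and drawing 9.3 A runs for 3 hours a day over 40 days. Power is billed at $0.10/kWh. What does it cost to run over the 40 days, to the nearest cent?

$13.39

Power = 9.3 A × 120 V = 1116 W = 1.116 kW
Runtime = 3 h/day × 40 days = 120 h
Energy = 1.116 kW × 120 h = 133.92 kWh
Cost = 133.92 kWh × $0.10/kWh = $13.39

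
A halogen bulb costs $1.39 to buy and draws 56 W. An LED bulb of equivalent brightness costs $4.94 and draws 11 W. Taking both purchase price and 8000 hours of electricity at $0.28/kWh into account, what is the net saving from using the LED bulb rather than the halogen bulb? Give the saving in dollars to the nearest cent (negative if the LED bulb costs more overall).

halogen bulb: $1.39 + (56/1000) kW × 8000 h × $0.28 = $1.39 + $125.44 = $126.83
LED bulb: $4.94 + (11/1000) kW × 8000 h × $0.28 = $4.94 + $24.64 = $29.58
Saving = $126.83 − $29.58 = $97.25

$97.25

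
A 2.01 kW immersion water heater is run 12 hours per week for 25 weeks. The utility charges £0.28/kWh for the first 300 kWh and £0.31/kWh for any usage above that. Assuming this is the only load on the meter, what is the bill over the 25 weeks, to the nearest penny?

£177.93

Runtime = 12 h/week × 25 weeks = 300 h
Energy = 2.01 kW × 300 h = 603 kWh
Tier 1 (0–300 kWh): 300 × £0.28 = £84
Above 300 kWh: 303 × £0.31 = £93.93
Bill = £177.93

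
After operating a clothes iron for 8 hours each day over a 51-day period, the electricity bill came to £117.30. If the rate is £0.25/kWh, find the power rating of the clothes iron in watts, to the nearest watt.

Energy = £117.30 ÷ £0.25/kWh = 469.2 kWh
Runtime = 8 h/day × 51 days = 408 h
Power = 469.2 kWh ÷ 408 h = 1.15 kW = 1150 W

1150 W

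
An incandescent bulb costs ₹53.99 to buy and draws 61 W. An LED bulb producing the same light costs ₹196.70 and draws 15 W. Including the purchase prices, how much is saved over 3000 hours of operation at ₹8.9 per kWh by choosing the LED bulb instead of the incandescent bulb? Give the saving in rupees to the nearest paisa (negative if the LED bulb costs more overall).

incandescent bulb: ₹53.99 + (61/1000) kW × 3000 h × ₹8.9 = ₹53.99 + ₹1628.7 = ₹1682.69
LED bulb: ₹196.70 + (15/1000) kW × 3000 h × ₹8.9 = ₹196.70 + ₹400.5 = ₹597.2
Saving = ₹1682.69 − ₹597.2 = ₹1085.49

₹1085.49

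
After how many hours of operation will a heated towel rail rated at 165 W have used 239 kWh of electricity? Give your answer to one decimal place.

1448.5 h

Hours = 239 kWh ÷ 0.165 kW = 1448.5 h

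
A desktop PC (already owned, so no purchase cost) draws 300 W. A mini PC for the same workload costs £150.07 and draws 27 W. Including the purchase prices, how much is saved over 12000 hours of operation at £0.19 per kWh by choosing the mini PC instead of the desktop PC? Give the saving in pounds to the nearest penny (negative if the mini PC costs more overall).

desktop PC: £0.00 + (300/1000) kW × 12000 h × £0.19 = £0.00 + £684 = £684
mini PC: £150.07 + (27/1000) kW × 12000 h × £0.19 = £150.07 + £61.56 = £211.63
Saving = £684 − £211.63 = £472.37

£472.37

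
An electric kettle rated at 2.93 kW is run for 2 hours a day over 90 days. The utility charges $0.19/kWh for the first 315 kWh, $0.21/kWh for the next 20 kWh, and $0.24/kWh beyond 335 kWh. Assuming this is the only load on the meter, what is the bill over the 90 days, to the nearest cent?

$110.23

Runtime = 2 h/day × 90 days = 180 h
Energy = 2.93 kW × 180 h = 527.4 kWh
Tier 1 (0–315 kWh): 315 × $0.19 = $59.85
Tier 2 (315–335 kWh): 20 × $0.21 = $4.2
Above 335 kWh: 192.4 × $0.24 = $46.176
Bill = $110.23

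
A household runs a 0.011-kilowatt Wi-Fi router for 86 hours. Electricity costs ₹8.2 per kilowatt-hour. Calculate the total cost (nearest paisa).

Energy = 0.011 kW × 86 h = 0.946 kWh
Cost = 0.946 kWh × ₹8.2/kWh = ₹7.76

₹7.76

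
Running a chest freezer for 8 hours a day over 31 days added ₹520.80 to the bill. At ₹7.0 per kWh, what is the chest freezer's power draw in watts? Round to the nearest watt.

Energy = ₹520.80 ÷ ₹7.0/kWh = 74.4 kWh
Runtime = 8 h/day × 31 days = 248 h
Power = 74.4 kWh ÷ 248 h = 0.3 kW = 300 W

300 W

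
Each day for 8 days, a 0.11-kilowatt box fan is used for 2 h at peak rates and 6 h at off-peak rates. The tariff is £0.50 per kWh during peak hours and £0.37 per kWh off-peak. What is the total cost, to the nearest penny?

£2.83

Peak energy = 0.11 kW × 2 h × 8 = 1.76 kWh
Off-peak energy = 0.11 kW × 6 h × 8 = 5.28 kWh
Cost = 1.76 × £0.50 + 5.28 × £0.37 = £0.88 + £1.9536 = £2.83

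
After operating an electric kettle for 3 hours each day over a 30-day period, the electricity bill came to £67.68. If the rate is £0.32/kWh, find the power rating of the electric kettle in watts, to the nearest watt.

Energy = £67.68 ÷ £0.32/kWh = 211.5 kWh
Runtime = 3 h/day × 30 days = 90 h
Power = 211.5 kWh ÷ 90 h = 2.35 kW = 2350 W

2350 W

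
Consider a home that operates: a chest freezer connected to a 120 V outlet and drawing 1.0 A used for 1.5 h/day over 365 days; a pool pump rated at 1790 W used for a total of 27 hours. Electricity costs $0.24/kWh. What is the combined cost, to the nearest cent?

chest freezer: Power = 1.0 A × 120 V = 120 W = 0.12 kW
chest freezer: Runtime = 1.5 h/day × 365 days = 547.5 h
chest freezer: 0.12 kW × 547.5 h = 65.7 kWh
pool pump: 1.79 kW × 27 h = 48.33 kWh
Total energy = 114.03 kWh
Cost = 114.03 × $0.24 = $27.37

$27.37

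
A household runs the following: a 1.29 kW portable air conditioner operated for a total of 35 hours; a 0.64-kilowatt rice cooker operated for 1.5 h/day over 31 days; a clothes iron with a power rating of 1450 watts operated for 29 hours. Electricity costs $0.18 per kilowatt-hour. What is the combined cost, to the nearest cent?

$21.05

portable air conditioner: 1.29 kW × 35 h = 45.15 kWh
rice cooker: Runtime = 1.5 h/day × 31 days = 46.5 h
rice cooker: 0.64 kW × 46.5 h = 29.76 kWh
clothes iron: 1.45 kW × 29 h = 42.05 kWh
Total energy = 116.96 kWh
Cost = 116.96 × $0.18 = $21.05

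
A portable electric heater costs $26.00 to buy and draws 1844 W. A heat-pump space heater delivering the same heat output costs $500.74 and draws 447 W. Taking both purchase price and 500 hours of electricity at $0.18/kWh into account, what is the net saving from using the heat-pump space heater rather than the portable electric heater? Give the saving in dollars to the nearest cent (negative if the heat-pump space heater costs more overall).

-$349.01

portable electric heater: $26.00 + (1844/1000) kW × 500 h × $0.18 = $26.00 + $165.96 = $191.96
heat-pump space heater: $500.74 + (447/1000) kW × 500 h × $0.18 = $500.74 + $40.23 = $540.97
Saving = $191.96 − $540.97 = −$349.01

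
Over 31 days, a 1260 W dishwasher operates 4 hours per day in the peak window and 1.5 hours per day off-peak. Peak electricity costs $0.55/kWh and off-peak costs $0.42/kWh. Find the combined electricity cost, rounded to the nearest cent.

Peak energy = 1.26 kW × 4 h × 31 = 156.24 kWh
Off-peak energy = 1.26 kW × 1.5 h × 31 = 58.59 kWh
Cost = 156.24 × $0.55 + 58.59 × $0.42 = $85.932 + $24.6078 = $110.54

$110.54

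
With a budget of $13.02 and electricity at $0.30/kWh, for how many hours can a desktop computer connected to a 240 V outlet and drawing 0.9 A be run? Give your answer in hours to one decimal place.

Power = 0.9 A × 240 V = 216 W = 0.216 kW
Energy available = $13.02 ÷ $0.30/kWh = 43.4 kWh
Hours = 43.4 kWh ÷ 0.216 kW = 200.9 h

200.9 h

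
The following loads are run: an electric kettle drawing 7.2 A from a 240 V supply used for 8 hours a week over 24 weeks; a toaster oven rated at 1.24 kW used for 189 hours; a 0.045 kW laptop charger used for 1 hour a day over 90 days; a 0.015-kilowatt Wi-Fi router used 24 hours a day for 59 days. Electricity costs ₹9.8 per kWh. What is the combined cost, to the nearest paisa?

₹5795.97

electric kettle: Power = 7.2 A × 240 V = 1728 W = 1.728 kW
electric kettle: Runtime = 8 h/week × 24 weeks = 192 h
electric kettle: 1.728 kW × 192 h = 331.776 kWh
toaster oven: 1.24 kW × 189 h = 234.36 kWh
laptop charger: Runtime = 1 h/day × 90 days = 90 h
laptop charger: 0.045 kW × 90 h = 4.05 kWh
Wi-Fi router: Runtime = 24 h × 59 = 1416 h
Wi-Fi router: 0.015 kW × 1416 h = 21.24 kWh
Total energy = 591.426 kWh
Cost = 591.426 × ₹9.8 = ₹5795.97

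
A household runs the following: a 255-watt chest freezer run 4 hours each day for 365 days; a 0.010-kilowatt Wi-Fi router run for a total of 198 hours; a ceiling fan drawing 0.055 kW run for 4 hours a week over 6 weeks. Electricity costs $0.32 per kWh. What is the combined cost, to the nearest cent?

$120.19

chest freezer: Runtime = 4 h/day × 365 days = 1460 h
chest freezer: 0.255 kW × 1460 h = 372.3 kWh
Wi-Fi router: 0.01 kW × 198 h = 1.98 kWh
ceiling fan: Runtime = 4 h/week × 6 weeks = 24 h
ceiling fan: 0.055 kW × 24 h = 1.32 kWh
Total energy = 375.6 kWh
Cost = 375.6 × $0.32 = $120.19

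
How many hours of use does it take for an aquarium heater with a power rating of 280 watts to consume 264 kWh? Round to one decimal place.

942.9 h

Hours = 264 kWh ÷ 0.28 kW = 942.9 h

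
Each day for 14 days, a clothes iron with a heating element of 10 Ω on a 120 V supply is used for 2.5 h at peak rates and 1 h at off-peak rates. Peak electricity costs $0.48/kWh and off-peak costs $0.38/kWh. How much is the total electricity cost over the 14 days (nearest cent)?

$31.85

Power = V²/R = 120²/10 = 1440 W = 1.44 kW
Peak energy = 1.44 kW × 2.5 h × 14 = 50.4 kWh
Off-peak energy = 1.44 kW × 1 h × 14 = 20.16 kWh
Cost = 50.4 × $0.48 + 20.16 × $0.38 = $24.192 + $7.6608 = $31.85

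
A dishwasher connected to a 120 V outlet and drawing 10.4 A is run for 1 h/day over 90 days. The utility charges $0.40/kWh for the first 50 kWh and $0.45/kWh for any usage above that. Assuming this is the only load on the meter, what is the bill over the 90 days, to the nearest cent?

$48.04

Power = 10.4 A × 120 V = 1248 W = 1.248 kW
Runtime = 1 h/day × 90 days = 90 h
Energy = 1.248 kW × 90 h = 112.32 kWh
Tier 1 (0–50 kWh): 50 × $0.40 = $20
Above 50 kWh: 62.32 × $0.45 = $28.044
Bill = $48.04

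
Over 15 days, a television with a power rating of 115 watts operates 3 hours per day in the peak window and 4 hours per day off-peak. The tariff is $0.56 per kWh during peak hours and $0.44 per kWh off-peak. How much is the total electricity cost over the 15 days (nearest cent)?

$5.93

Peak energy = 0.115 kW × 3 h × 15 = 5.175 kWh
Off-peak energy = 0.115 kW × 4 h × 15 = 6.9 kWh
Cost = 5.175 × $0.56 + 6.9 × $0.44 = $2.898 + $3.036 = $5.93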